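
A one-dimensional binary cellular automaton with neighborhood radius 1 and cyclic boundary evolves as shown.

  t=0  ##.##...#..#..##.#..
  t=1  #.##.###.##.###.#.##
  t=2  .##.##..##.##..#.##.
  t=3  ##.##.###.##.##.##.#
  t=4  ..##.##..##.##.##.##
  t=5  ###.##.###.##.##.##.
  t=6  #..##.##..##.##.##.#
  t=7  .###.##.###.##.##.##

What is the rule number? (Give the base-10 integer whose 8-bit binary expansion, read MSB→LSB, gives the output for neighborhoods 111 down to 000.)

  ###|.  b7=0 t=1,i=6
  ##.|.  b6=0 t=0,i=1
  #.#|#  b5=1 t=0,i=2
  #..|#  b4=1 t=0,i=5
  .##|#  b3=1 t=0,i=0
  .#.|.  b2=0 t=0,i=8
  ..#|#  b1=1 t=0,i=7
  ...|#  b0=1 t=0,i=6
  bits 00111011 = 59

59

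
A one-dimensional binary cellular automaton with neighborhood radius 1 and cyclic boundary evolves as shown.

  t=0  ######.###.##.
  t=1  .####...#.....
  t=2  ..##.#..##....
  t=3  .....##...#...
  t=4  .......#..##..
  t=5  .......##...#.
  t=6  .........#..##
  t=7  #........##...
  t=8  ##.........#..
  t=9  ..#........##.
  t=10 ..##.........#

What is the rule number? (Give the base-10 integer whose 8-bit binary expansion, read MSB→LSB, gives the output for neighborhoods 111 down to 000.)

148

  [7] ### => #  t=0,i=1
  [6] ##. => .  t=0,i=5
  [5] #.# => .  t=0,i=6
  [4] #.. => #  t=1,i=5
  [3] .## => .  t=0,i=0
  [2] .#. => #  t=1,i=8
  [1] ..# => .  t=1,i=0
  [0] ... => .  t=1,i=6
  bits 10010100 = 148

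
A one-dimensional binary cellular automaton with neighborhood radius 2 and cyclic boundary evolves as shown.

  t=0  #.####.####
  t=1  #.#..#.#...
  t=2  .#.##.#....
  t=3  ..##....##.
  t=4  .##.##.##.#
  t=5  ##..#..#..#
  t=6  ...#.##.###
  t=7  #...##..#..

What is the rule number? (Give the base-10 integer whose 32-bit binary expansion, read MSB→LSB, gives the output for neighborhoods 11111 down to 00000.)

  [31] ##### => .  t=0,i=9
  [30] ####. => .  t=0,i=4
  [29] ###.# => #  t=0,i=0
  [28] ###.. => .  t=5,i=1
  [27] ##.## => .  t=0,i=1
  [26] ##.#. => .  t=2,i=5
  [25] ##..# => .  t=5,i=2
  [24] ##... => #  t=3,i=4
  [23] #.### => #  t=0,i=2
  [22] #.##. => #  t=2,i=3
  [21] #.#.# => #  t=4,i=10
  [20] #.#.. => .  t=1,i=2
  [19] #..## => #  t=5,i=9
  [18] #..#. => #  t=1,i=4
  [17] #...# => .  t=1,i=9
  [16] #.... => #  t=2,i=8
  [15] .#### => .  t=0,i=3
  [14] .###. => .  t=5,i=0
  [13] .##.# => .  t=2,i=4
  [12] .##.. => .  t=3,i=3
  [11] .#.## => #  t=2,i=2
  [10] .#.#. => #  t=1,i=1
  [9] .#..# => #  t=1,i=3
  [8] .#... => .  t=1,i=8
  [7] ..### => #  t=5,i=10
  [6] ..##. => #  t=3,i=2
  [5] ..#.# => .  t=1,i=0
  [4] ..#.. => .  t=5,i=4
  [3] ...## => #  t=3,i=1
  [2] ...#. => .  t=1,i=10
  [1] ....# => .  t=2,i=10
  [0] ..... => #  t=2,i=9
  bits 00100001111011010000111011001001 = 569183945

569183945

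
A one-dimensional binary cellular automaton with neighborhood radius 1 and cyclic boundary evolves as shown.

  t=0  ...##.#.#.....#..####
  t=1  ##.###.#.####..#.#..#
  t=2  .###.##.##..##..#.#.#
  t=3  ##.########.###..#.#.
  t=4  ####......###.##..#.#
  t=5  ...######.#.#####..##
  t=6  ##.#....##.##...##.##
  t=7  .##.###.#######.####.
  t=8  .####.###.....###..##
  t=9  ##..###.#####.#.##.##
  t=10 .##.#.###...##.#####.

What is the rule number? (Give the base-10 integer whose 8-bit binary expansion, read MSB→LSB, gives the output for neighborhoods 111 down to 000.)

  nb ###: next=.  (t=0,i=18, bit7=0)
  nb ##.: next=#  (t=0,i=4, bit6=1)
  nb #.#: next=#  (t=0,i=5, bit5=1)
  nb #..: next=#  (t=0,i=0, bit4=1)
  nb .##: next=#  (t=0,i=3, bit3=1)
  nb .#.: next=.  (t=0,i=6, bit2=0)
  nb ..#: next=.  (t=0,i=2, bit1=0)
  nb ...: next=#  (t=0,i=1, bit0=1)
  bits 01111001 = 121

121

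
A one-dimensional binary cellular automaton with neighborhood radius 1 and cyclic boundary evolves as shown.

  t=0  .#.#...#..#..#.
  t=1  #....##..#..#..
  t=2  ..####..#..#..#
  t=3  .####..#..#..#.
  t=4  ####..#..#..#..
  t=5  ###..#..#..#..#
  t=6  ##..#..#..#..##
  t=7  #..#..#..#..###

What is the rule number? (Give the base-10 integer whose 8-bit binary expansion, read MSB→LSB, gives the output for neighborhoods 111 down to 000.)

  [7] ### => #  t=2,i=3
  [6] ##. => .  t=1,i=6
  [5] #.# => .  t=0,i=2
  [4] #.. => .  t=0,i=4
  [3] .## => #  t=1,i=5
  [2] .#. => .  t=0,i=1
  [1] ..# => #  t=0,i=0
  [0] ... => #  t=0,i=5
  bits 10001011 = 139

139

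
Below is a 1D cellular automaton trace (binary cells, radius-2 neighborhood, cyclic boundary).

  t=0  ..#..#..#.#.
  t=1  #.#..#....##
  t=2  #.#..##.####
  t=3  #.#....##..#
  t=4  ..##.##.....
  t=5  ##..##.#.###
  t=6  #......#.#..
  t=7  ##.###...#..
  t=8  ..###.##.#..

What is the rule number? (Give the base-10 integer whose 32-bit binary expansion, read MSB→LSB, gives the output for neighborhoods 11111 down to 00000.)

  #####|.  b31=0 t=2,i=10
  ####.|#  b30=1 t=2,i=11
  ###.#|#  b29=1 t=1,i=0
  ###..|.  b28=0 t=5,i=1
  ##.##|#  b27=1 t=2,i=7
  ##.#.|.  b26=0 t=1,i=1
  ##..#|.  b25=0 t=3,i=9
  ##...|#  b24=1 t=4,i=7
  #.###|#  b23=1 t=2,i=8
  #.##.|#  b22=1 t=4,i=5
  #.#.#|#  b21=1 t=5,i=7
  #.#..|#  b20=1 t=0,i=10
  #..##|.  b19=0 t=2,i=4
  #..#.|.  b18=0 t=0,i=4
  #...#|#  b17=1 t=0,i=0
  #....|.  b16=0 t=1,i=7
  .####|.  b15=0 t=2,i=9
  .###.|#  b14=1 t=1,i=11
  .##.#|.  b13=0 t=2,i=6
  .##..|.  b12=0 t=3,i=8
  .#.##|.  b11=0 t=5,i=8
  .#.#.|.  b10=0 t=0,i=9
  .#..#|.  b9=0 t=0,i=3
  .#...|#  b8=1 t=0,i=11
  ..###|#  b7=1 t=1,i=10
  ..##.|.  b6=0 t=2,i=5
  ..#.#|.  b5=0 t=0,i=8
  ..#..|#  b4=1 t=0,i=2
  ...##|#  b3=1 t=1,i=9
  ...#.|.  b2=0 t=0,i=1
  ....#|#  b1=1 t=1,i=8
  .....|#  b0=1 t=4,i=9
  bits 01101001111100100100000110011011 = 1777484187

1777484187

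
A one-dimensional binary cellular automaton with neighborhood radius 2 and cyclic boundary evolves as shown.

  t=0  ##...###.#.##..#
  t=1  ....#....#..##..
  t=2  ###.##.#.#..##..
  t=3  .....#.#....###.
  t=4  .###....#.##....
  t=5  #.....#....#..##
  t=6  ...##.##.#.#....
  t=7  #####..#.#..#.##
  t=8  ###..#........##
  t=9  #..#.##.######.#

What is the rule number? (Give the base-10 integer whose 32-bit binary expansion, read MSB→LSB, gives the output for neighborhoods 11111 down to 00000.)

  #####|#  b31=1 t=7,i=0
  ####.|.  b30=0 t=7,i=3
  ###.#|.  b29=0 t=0,i=7
  ###..|.  b28=0 t=0,i=1
  ##.##|.  b27=0 t=2,i=3
  ##.#.|.  b26=0 t=0,i=8
  ##..#|#  b25=1 t=0,i=13
  ##...|.  b24=0 t=0,i=2
  #.###|#  b23=1 t=7,i=14
  #.##.|.  b22=0 t=0,i=11
  #.#.#|#  b21=1 t=0,i=9
  #.#..|.  b20=0 t=2,i=9
  #..##|.  b19=0 t=0,i=14
  #..#.|.  b18=0 t=7,i=6
  #...#|.  b17=0 t=0,i=3
  #....|.  b16=0 t=1,i=6
  .####|#  b15=1 t=7,i=15
  .###.|.  b14=0 t=0,i=0
  .##.#|#  b13=1 t=2,i=5
  .##..|#  b12=1 t=0,i=12
  .#.##|.  b11=0 t=0,i=10
  .#.#.|.  b10=0 t=2,i=8
  .#..#|.  b9=0 t=1,i=10
  .#...|#  b8=1 t=1,i=5
  ..###|.  b7=0 t=0,i=5
  ..##.|#  b6=1 t=1,i=12
  ..#.#|.  b5=0 t=3,i=5
  ..#..|#  b4=1 t=1,i=4
  ...##|#  b3=1 t=0,i=4
  ...#.|.  b2=0 t=1,i=3
  ....#|#  b1=1 t=1,i=2
  .....|#  b0=1 t=1,i=0
  bits 10000010101000001011000101011011 = 2191569243

2191569243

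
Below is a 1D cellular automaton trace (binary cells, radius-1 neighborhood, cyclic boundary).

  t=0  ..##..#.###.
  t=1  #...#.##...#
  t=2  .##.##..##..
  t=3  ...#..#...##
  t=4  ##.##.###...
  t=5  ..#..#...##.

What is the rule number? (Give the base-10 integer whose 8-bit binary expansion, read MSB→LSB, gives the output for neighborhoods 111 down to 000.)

  ### -> .   bit 7 = 0  t=0,i=9
  ##. -> .   bit 6 = 0  t=0,i=3
  #.# -> #   bit 5 = 1  t=0,i=7
  #.. -> #   bit 4 = 1  t=0,i=4
  .## -> .   bit 3 = 0  t=0,i=2
  .#. -> #   bit 2 = 1  t=0,i=6
  ..# -> .   bit 1 = 0  t=0,i=1
  ... -> #   bit 0 = 1  t=0,i=0
  bits 00110101 = 53

53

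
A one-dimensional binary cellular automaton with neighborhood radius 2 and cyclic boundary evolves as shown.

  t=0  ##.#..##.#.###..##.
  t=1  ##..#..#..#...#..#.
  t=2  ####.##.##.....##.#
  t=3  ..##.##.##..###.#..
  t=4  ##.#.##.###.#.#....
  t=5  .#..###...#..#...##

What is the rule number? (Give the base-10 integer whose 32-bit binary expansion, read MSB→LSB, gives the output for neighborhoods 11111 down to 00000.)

  ##### -> .   bit 31 = 0  t=2,i=1
  ####. -> #   bit 30 = 1  t=2,i=2
  ###.# -> #   bit 29 = 1  t=2,i=3
  ###.. -> .   bit 28 = 0  t=0,i=13
  ##.## -> .   bit 27 = 0  t=0,i=18
  ##.#. -> .   bit 26 = 0  t=0,i=2
  ##..# -> #   bit 25 = 1  t=0,i=14
  ##... -> .   bit 24 = 0  t=2,i=10
  #.### -> .   bit 23 = 0  t=0,i=11
  #.##. -> #   bit 22 = 1  t=0,i=0
  #.#.# -> .   bit 21 = 0  t=0,i=9
  #.#.. -> .   bit 20 = 0  t=0,i=3
  #..## -> .   bit 19 = 0  t=0,i=5
  #..#. -> #   bit 18 = 1  t=1,i=3
  #...# -> .   bit 17 = 0  t=1,i=12
  #.... -> .   bit 16 = 0  t=2,i=11
  .#### -> .   bit 15 = 0  t=2,i=0
  .###. -> .   bit 14 = 0  t=0,i=12
  .##.# -> #   bit 13 = 1  t=0,i=1
  .##.. -> #   bit 12 = 1  t=1,i=1
  .#.## -> #   bit 11 = 1  t=0,i=10
  .#.#. -> #   bit 10 = 1  t=4,i=13
  .#..# -> #   bit 9 = 1  t=0,i=4
  .#... -> .   bit 8 = 0  t=1,i=11
  ..### -> #   bit 7 = 1  t=3,i=12
  ..##. -> .   bit 6 = 0  t=0,i=6
  ..#.# -> .   bit 5 = 0  t=1,i=17
  ..#.. -> .   bit 4 = 0  t=1,i=4
  ...## -> #   bit 3 = 1  t=2,i=14
  ...#. -> .   bit 2 = 0  t=1,i=13
  ....# -> #   bit 1 = 1  t=2,i=13
  ..... -> #   bit 0 = 1  t=2,i=12
  bits 01100010010001000011111010001011 = 1648639627

1648639627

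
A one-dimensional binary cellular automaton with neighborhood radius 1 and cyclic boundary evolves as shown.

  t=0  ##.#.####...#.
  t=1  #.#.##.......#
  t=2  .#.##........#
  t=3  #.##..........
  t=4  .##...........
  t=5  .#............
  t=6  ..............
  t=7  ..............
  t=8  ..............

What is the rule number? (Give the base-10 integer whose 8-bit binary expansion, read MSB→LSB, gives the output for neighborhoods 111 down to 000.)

  ### -> .   bit 7 = 0  t=0,i=6
  ##. -> .   bit 6 = 0  t=0,i=1
  #.# -> #   bit 5 = 1  t=0,i=2
  #.. -> .   bit 4 = 0  t=0,i=9
  .## -> #   bit 3 = 1  t=0,i=0
  .#. -> .   bit 2 = 0  t=0,i=3
  ..# -> .   bit 1 = 0  t=0,i=11
  ... -> .   bit 0 = 0  t=0,i=10
  bits 00101000 = 40

40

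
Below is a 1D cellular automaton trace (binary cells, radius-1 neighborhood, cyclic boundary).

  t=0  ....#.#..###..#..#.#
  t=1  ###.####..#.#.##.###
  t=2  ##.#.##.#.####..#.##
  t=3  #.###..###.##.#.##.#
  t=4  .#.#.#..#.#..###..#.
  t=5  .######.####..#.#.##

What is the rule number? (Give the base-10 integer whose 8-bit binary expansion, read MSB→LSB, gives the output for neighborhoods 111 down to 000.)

181

  ### -> #   bit 7 = 1  t=0,i=10
  ##. -> .   bit 6 = 0  t=0,i=11
  #.# -> #   bit 5 = 1  t=0,i=5
  #.. -> #   bit 4 = 1  t=0,i=0
  .## -> .   bit 3 = 0  t=0,i=9
  .#. -> #   bit 2 = 1  t=0,i=4
  ..# -> .   bit 1 = 0  t=0,i=3
  ... -> #   bit 0 = 1  t=0,i=1
  bits 10110101 = 181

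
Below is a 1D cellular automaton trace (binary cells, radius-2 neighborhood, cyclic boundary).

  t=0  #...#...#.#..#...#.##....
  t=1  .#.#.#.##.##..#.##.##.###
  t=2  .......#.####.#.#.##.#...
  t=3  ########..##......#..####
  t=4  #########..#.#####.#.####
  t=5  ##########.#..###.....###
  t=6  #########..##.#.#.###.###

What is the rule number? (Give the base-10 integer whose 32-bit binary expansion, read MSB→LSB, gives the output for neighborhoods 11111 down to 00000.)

  [31] ##### => #  t=3,i=0
  [30] ####. => #  t=2,i=11
  [29] ###.# => .  t=1,i=24
  [28] ###.. => #  t=3,i=7
  [27] ##.## => #  t=1,i=9
  [26] ##.#. => .  t=1,i=0
  [25] ##..# => #  t=1,i=12
  [24] ##... => .  t=0,i=21
  [23] #.### => .  t=1,i=22
  [22] #.##. => #  t=0,i=19
  [21] #.#.# => .  t=1,i=1
  [20] #.#.. => #  t=0,i=10
  [19] #..## => .  t=3,i=9
  [18] #..#. => .  t=0,i=12
  [17] #...# => .  t=0,i=2
  [16] #.... => #  t=0,i=22
  [15] .#### => #  t=2,i=10
  [14] .###. => .  t=1,i=23
  [13] .##.# => .  t=1,i=8
  [12] .##.. => #  t=0,i=20
  [11] .#.## => .  t=0,i=18
  [10] .#.#. => .  t=0,i=9
  [9] .#..# => #  t=0,i=11
  [8] .#... => #  t=0,i=1
  [7] ..### => #  t=3,i=21
  [6] ..##. => .  t=3,i=10
  [5] ..#.# => #  t=0,i=8
  [4] ..#.. => .  t=0,i=0
  [3] ...## => .  t=5,i=21
  [2] ...#. => #  t=0,i=3
  [1] ....# => #  t=0,i=23
  [0] ..... => #  t=2,i=0
  bits 11011010010100011001001110100111 = 3662779303

3662779303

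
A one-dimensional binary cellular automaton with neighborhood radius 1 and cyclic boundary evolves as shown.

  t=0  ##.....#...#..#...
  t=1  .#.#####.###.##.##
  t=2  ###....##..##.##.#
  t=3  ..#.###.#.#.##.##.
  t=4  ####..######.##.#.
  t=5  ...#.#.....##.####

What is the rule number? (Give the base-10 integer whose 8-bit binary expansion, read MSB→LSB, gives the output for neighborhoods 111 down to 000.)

103

  ###|.  b7=0 t=1,i=4
  ##.|#  b6=1 t=0,i=1
  #.#|#  b5=1 t=1,i=0
  #..|.  b4=0 t=0,i=2
  .##|.  b3=0 t=0,i=0
  .#.|#  b2=1 t=0,i=7
  ..#|#  b1=1 t=0,i=6
  ...|#  b0=1 t=0,i=3
  bits 01100111 = 103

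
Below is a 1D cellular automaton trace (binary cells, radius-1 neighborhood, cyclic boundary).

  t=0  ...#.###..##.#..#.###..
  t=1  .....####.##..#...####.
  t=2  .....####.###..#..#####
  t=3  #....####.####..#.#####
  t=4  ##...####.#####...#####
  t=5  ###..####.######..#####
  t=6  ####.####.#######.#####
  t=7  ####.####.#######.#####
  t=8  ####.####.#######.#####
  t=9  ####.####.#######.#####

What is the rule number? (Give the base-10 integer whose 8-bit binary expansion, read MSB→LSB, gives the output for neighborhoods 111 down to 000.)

  ###|#  b7=1 t=0,i=6
  ##.|#  b6=1 t=0,i=7
  #.#|.  b5=0 t=0,i=4
  #..|#  b4=1 t=0,i=8
  .##|#  b3=1 t=0,i=5
  .#.|.  b2=0 t=0,i=3
  ..#|.  b1=0 t=0,i=2
  ...|.  b0=0 t=0,i=0
  bits 11011000 = 216

216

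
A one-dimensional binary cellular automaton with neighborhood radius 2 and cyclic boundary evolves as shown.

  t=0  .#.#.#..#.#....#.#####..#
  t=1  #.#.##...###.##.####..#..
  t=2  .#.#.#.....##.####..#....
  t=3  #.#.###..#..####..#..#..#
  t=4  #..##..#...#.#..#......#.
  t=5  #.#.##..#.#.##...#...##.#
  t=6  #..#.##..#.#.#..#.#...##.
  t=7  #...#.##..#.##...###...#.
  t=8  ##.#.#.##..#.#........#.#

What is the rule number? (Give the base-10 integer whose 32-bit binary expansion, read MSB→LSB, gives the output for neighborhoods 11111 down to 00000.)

2862136582

  [31] ##### => #  t=0,i=19
  [30] ####. => .  t=0,i=20
  [29] ###.# => #  t=1,i=11
  [28] ###.. => .  t=0,i=21
  [27] ##.## => #  t=1,i=12
  [26] ##.#. => .  t=3,i=1
  [25] ##..# => #  t=0,i=22
  [24] ##... => .  t=1,i=6
  [23] #.### => #  t=0,i=17
  [22] #.##. => .  t=1,i=4
  [21] #.#.# => .  t=0,i=1
  [20] #.#.. => #  t=0,i=5
  [19] #..## => #  t=3,i=11
  [18] #..#. => .  t=0,i=7
  [17] #...# => .  t=1,i=7
  [16] #.... => .  t=0,i=12
  [15] .#### => #  t=0,i=18
  [14] .###. => .  t=1,i=10
  [13] .##.# => #  t=1,i=14
  [12] .##.. => #  t=1,i=5
  [11] .#.## => #  t=0,i=16
  [10] .#.#. => #  t=0,i=0
  [9] .#..# => .  t=0,i=6
  [8] .#... => #  t=0,i=11
  [7] ..### => .  t=1,i=9
  [6] ..##. => .  t=2,i=11
  [5] ..#.# => .  t=0,i=8
  [4] ..#.. => .  t=1,i=22
  [3] ...## => .  t=1,i=8
  [2] ...#. => #  t=0,i=14
  [1] ....# => #  t=0,i=13
  [0] ..... => .  t=2,i=8
  bits 10101010100110001011110100000110 = 2862136582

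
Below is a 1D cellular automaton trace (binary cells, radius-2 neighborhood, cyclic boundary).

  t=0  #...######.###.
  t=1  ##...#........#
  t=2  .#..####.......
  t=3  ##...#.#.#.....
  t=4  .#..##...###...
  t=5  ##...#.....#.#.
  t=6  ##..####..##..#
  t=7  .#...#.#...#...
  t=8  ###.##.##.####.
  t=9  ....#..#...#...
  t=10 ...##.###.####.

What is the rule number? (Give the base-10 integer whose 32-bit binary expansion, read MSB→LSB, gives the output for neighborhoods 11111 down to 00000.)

  ##### -> .   bit 31 = 0  t=0,i=6
  ####. -> .   bit 30 = 0  t=0,i=8
  ###.# -> .   bit 29 = 0  t=0,i=9
  ###.. -> #   bit 28 = 1  t=1,i=1
  ##.## -> .   bit 27 = 0  t=0,i=10
  ##.#. -> #   bit 26 = 1  t=0,i=14
  ##..# -> .   bit 25 = 0  t=6,i=2
  ##... -> .   bit 24 = 0  t=1,i=2
  #.### -> .   bit 23 = 0  t=0,i=11
  #.##. -> #   bit 22 = 1  t=5,i=0
  #.#.# -> .   bit 21 = 0  t=3,i=7
  #.#.. -> #   bit 20 = 1  t=0,i=0
  #..## -> .   bit 19 = 0  t=2,i=3
  #..#. -> #   bit 18 = 1  t=9,i=6
  #...# -> .   bit 17 = 0  t=0,i=2
  #.... -> #   bit 16 = 1  t=1,i=7
  .#### -> #   bit 15 = 1  t=0,i=5
  .###. -> .   bit 14 = 0  t=0,i=12
  .##.# -> .   bit 13 = 0  t=8,i=5
  .##.. -> #   bit 12 = 1  t=3,i=1
  .#.## -> #   bit 11 = 1  t=5,i=14
  .#.#. -> .   bit 10 = 0  t=3,i=6
  .#..# -> .   bit 9 = 0  t=2,i=2
  .#... -> #   bit 8 = 1  t=0,i=1
  ..### -> .   bit 7 = 0  t=0,i=4
  ..##. -> .   bit 6 = 0  t=3,i=0
  ..#.# -> #   bit 5 = 1  t=3,i=5
  ..#.. -> #   bit 4 = 1  t=1,i=5
  ...## -> .   bit 3 = 0  t=0,i=3
  ...#. -> #   bit 2 = 1  t=1,i=4
  ....# -> .   bit 1 = 0  t=1,i=12
  ..... -> .   bit 0 = 0  t=1,i=8
  bits 00010100010101011001100100110100 = 341154100

341154100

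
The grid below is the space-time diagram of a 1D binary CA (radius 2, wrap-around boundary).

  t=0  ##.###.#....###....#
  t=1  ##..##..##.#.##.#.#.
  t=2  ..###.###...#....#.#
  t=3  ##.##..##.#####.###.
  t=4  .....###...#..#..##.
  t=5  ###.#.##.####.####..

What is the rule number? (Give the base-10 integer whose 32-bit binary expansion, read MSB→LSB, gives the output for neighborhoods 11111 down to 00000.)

839634813

  #####|.  b31=0 t=3,i=12
  ####.|.  b30=0 t=3,i=13
  ###.#|#  b29=1 t=0,i=1
  ###..|#  b28=1 t=0,i=14
  ##.##|.  b27=0 t=0,i=2
  ##.#.|.  b26=0 t=0,i=6
  ##..#|#  b25=1 t=1,i=2
  ##...|.  b24=0 t=0,i=15
  #.###|.  b23=0 t=0,i=3
  #.##.|.  b22=0 t=1,i=0
  #.#.#|.  b21=0 t=1,i=11
  #.#..|.  b20=0 t=0,i=7
  #..##|#  b19=1 t=1,i=3
  #..#.|.  b18=0 t=4,i=13
  #...#|#  b17=1 t=2,i=10
  #....|#  b16=1 t=0,i=9
  .####|#  b15=1 t=3,i=11
  .###.|#  b14=1 t=0,i=0
  .##.#|.  b13=0 t=1,i=9
  .##..|.  b12=0 t=1,i=1
  .#.##|#  b11=1 t=1,i=12
  .#.#.|#  b10=1 t=1,i=17
  .#..#|#  b9=1 t=2,i=0
  .#...|#  b8=1 t=0,i=8
  ..###|.  b7=0 t=0,i=12
  ..##.|#  b6=1 t=1,i=4
  ..#.#|#  b5=1 t=2,i=17
  ..#..|#  b4=1 t=2,i=12
  ...##|#  b3=1 t=0,i=11
  ...#.|#  b2=1 t=2,i=11
  ....#|.  b1=0 t=0,i=10
  .....|#  b0=1 t=4,i=1
  bits 00110010000010111100111101111101 = 839634813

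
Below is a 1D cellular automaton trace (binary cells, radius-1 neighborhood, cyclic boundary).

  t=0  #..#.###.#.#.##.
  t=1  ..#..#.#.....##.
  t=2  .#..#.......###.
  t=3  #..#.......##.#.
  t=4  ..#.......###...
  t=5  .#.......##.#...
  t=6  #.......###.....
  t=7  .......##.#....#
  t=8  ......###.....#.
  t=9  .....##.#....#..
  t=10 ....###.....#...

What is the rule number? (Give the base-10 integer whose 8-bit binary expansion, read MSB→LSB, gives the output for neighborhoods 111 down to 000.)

  [7] ### => .  t=0,i=6
  [6] ##. => #  t=0,i=7
  [5] #.# => .  t=0,i=4
  [4] #.. => .  t=0,i=1
  [3] .## => #  t=0,i=5
  [2] .#. => .  t=0,i=0
  [1] ..# => #  t=0,i=2
  [0] ... => .  t=1,i=0
  bits 01001010 = 74

74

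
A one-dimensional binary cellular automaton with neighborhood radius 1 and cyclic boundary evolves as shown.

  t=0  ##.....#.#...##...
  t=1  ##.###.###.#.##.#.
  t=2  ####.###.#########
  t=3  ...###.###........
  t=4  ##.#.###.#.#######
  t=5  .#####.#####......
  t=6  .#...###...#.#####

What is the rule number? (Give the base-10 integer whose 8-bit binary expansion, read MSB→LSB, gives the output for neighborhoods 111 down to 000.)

109

  [7] ### => .  t=1,i=4
  [6] ##. => #  t=0,i=1
  [5] #.# => #  t=0,i=8
  [4] #.. => .  t=0,i=2
  [3] .## => #  t=0,i=0
  [2] .#. => #  t=0,i=7
  [1] ..# => .  t=0,i=6
  [0] ... => #  t=0,i=3
  bits 01101101 = 109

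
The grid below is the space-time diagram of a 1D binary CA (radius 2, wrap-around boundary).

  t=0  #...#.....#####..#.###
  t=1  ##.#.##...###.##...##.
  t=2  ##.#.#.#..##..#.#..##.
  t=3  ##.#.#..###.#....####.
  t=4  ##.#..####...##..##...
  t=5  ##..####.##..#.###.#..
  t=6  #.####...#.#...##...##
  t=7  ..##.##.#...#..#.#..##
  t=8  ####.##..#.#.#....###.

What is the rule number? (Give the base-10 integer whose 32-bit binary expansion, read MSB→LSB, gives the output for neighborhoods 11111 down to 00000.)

2481578948

  #####|#  b31=1 t=0,i=12
  ####.|.  b30=0 t=0,i=13
  ###.#|.  b29=0 t=1,i=12
  ###..|#  b28=1 t=0,i=0
  ##.##|.  b27=0 t=1,i=13
  ##.#.|.  b26=0 t=1,i=2
  ##..#|#  b25=1 t=0,i=15
  ##...|#  b24=1 t=0,i=1
  #.###|#  b23=1 t=0,i=19
  #.##.|#  b22=1 t=1,i=0
  #.#.#|#  b21=1 t=1,i=3
  #.#..|.  b20=0 t=2,i=7
  #..##|#  b19=1 t=2,i=9
  #..#.|.  b18=0 t=0,i=16
  #...#|.  b17=0 t=0,i=2
  #....|#  b16=1 t=0,i=6
  .####|#  b15=1 t=0,i=11
  .###.|#  b14=1 t=1,i=11
  .##.#|#  b13=1 t=1,i=1
  .##..|.  b12=0 t=1,i=6
  .#.##|.  b11=0 t=0,i=18
  .#.#.|.  b10=0 t=2,i=4
  .#..#|#  b9=1 t=2,i=8
  .#...|#  b8=1 t=0,i=5
  ..###|#  b7=1 t=0,i=10
  ..##.|#  b6=1 t=1,i=19
  ..#.#|.  b5=0 t=0,i=17
  ..#..|.  b4=0 t=0,i=4
  ...##|.  b3=0 t=0,i=9
  ...#.|#  b2=1 t=0,i=3
  ....#|.  b1=0 t=0,i=8
  .....|.  b0=0 t=0,i=7
  bits 10010011111010011110001111000100 = 2481578948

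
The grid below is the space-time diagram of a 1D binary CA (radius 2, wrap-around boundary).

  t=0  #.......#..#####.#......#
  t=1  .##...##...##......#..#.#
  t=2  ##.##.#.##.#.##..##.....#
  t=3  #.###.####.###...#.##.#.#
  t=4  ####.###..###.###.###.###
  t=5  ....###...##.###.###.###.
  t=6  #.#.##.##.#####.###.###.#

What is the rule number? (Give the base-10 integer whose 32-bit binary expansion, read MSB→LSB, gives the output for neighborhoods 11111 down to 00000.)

  nb #####: next=.  (t=0,i=13, bit31=0)
  nb ####.: next=.  (t=0,i=14, bit30=0)
  nb ###.#: next=.  (t=0,i=15, bit29=0)
  nb ###..: next=.  (t=3,i=13, bit28=0)
  nb ##.##: next=#  (t=2,i=2, bit27=1)
  nb ##.#.: next=.  (t=0,i=16, bit26=0)
  nb ##..#: next=.  (t=2,i=15, bit25=0)
  nb ##...: next=#  (t=0,i=1, bit24=1)
  nb #.###: next=#  (t=3,i=2, bit23=1)
  nb #.##.: next=#  (t=1,i=1, bit22=1)
  nb #.#.#: next=#  (t=1,i=24, bit21=1)
  nb #.#..: next=.  (t=0,i=17, bit20=0)
  nb #..##: next=.  (t=0,i=10, bit19=0)
  nb #..#.: next=.  (t=1,i=21, bit18=0)
  nb #...#: next=#  (t=1,i=4, bit17=1)
  nb #....: next=#  (t=0,i=2, bit16=1)
  nb .####: next=#  (t=0,i=12, bit15=1)
  nb .###.: next=#  (t=2,i=0, bit14=1)
  nb .##.#: next=#  (t=2,i=4, bit13=1)
  nb .##..: next=.  (t=0,i=0, bit12=0)
  nb .#.##: next=#  (t=1,i=0, bit11=1)
  nb .#.#.: next=.  (t=1,i=23, bit10=0)
  nb .#..#: next=.  (t=0,i=9, bit9=0)
  nb .#...: next=.  (t=0,i=18, bit8=0)
  nb ..###: next=#  (t=0,i=11, bit7=1)
  nb ..##.: next=#  (t=0,i=24, bit6=1)
  nb ..#.#: next=.  (t=1,i=22, bit5=0)
  nb ..#..: next=.  (t=0,i=8, bit4=0)
  nb ...##: next=.  (t=0,i=23, bit3=0)
  nb ...#.: next=#  (t=0,i=7, bit2=1)
  nb ....#: next=#  (t=0,i=6, bit1=1)
  nb .....: next=.  (t=0,i=3, bit0=0)
  bits 00001001111000111110100011000110 = 165931206

165931206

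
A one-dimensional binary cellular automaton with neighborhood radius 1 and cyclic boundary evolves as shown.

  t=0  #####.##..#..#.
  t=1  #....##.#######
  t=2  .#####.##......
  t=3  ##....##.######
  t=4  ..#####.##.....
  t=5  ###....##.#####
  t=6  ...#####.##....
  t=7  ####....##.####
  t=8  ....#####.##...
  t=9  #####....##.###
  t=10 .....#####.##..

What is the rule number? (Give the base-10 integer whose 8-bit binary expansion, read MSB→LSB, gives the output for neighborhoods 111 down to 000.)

  [7] ### => .  t=0,i=1
  [6] ##. => .  t=0,i=4
  [5] #.# => #  t=0,i=5
  [4] #.. => #  t=0,i=8
  [3] .## => #  t=0,i=0
  [2] .#. => #  t=0,i=10
  [1] ..# => #  t=0,i=9
  [0] ... => #  t=1,i=2
  bits 00111111 = 63

63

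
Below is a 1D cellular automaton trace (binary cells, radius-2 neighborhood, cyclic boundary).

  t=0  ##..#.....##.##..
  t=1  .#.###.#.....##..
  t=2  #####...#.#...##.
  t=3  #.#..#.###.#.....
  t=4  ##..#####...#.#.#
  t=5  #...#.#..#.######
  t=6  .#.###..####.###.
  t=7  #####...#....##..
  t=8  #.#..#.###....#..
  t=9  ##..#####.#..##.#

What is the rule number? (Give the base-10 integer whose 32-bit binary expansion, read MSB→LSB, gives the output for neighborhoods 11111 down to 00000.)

  ##### -> #   bit 31 = 1  t=2,i=2
  ####. -> .   bit 30 = 0  t=2,i=3
  ###.# -> .   bit 29 = 0  t=1,i=5
  ###.. -> .   bit 28 = 0  t=2,i=4
  ##.## -> .   bit 27 = 0  t=0,i=12
  ##.#. -> .   bit 26 = 0  t=1,i=6
  ##..# -> .   bit 25 = 0  t=0,i=2
  ##... -> #   bit 24 = 1  t=1,i=15
  #.### -> #   bit 23 = 1  t=1,i=3
  #.##. -> #   bit 22 = 1  t=0,i=13
  #.#.# -> #   bit 21 = 1  t=4,i=14
  #.#.. -> .   bit 20 = 0  t=1,i=7
  #..## -> .   bit 19 = 0  t=0,i=16
  #..#. -> #   bit 18 = 1  t=0,i=3
  #...# -> .   bit 17 = 0  t=1,i=16
  #.... -> .   bit 16 = 0  t=0,i=6
  .#### -> .   bit 15 = 0  t=2,i=1
  .###. -> #   bit 14 = 1  t=1,i=4
  .##.# -> .   bit 13 = 0  t=0,i=11
  .##.. -> #   bit 12 = 1  t=0,i=1
  .#.## -> #   bit 11 = 1  t=1,i=2
  .#.#. -> #   bit 10 = 1  t=2,i=9
  .#..# -> .   bit 9 = 0  t=3,i=3
  .#... -> #   bit 8 = 1  t=0,i=5
  ..### -> #   bit 7 = 1  t=4,i=4
  ..##. -> .   bit 6 = 0  t=0,i=0
  ..#.# -> #   bit 5 = 1  t=1,i=1
  ..#.. -> #   bit 4 = 1  t=0,i=4
  ...## -> .   bit 3 = 0  t=0,i=9
  ...#. -> #   bit 2 = 1  t=1,i=0
  ....# -> .   bit 1 = 0  t=0,i=8
  ..... -> #   bit 0 = 1  t=0,i=7
  bits 10000001111001000101110110110101 = 2179227061

2179227061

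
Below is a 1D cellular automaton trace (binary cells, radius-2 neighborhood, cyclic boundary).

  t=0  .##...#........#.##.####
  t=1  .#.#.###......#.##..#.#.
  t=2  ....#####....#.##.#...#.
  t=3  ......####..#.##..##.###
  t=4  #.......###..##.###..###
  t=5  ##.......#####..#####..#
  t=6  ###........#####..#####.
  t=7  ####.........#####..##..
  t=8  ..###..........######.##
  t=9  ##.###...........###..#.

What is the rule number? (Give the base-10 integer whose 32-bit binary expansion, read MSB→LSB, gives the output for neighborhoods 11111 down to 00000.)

3554167124

  nb #####: next=#  (t=2,i=6, bit31=1)
  nb ####.: next=#  (t=0,i=22, bit30=1)
  nb ###.#: next=.  (t=0,i=23, bit29=0)
  nb ###..: next=#  (t=1,i=7, bit28=1)
  nb ##.##: next=.  (t=0,i=0, bit27=0)
  nb ##.#.: next=.  (t=2,i=17, bit26=0)
  nb ##..#: next=#  (t=1,i=18, bit25=1)
  nb ##...: next=#  (t=0,i=3, bit24=1)
  nb #.###: next=#  (t=0,i=20, bit23=1)
  nb #.##.: next=#  (t=0,i=1, bit22=1)
  nb #.#.#: next=.  (t=1,i=3, bit21=0)
  nb #.#..: next=#  (t=1,i=22, bit20=1)
  nb #..##: next=#  (t=3,i=17, bit19=1)
  nb #..#.: next=.  (t=1,i=0, bit18=0)
  nb #...#: next=.  (t=0,i=4, bit17=0)
  nb #....: next=.  (t=0,i=8, bit16=0)
  nb .####: next=.  (t=0,i=21, bit15=0)
  nb .###.: next=#  (t=1,i=6, bit14=1)
  nb .##.#: next=.  (t=0,i=18, bit13=0)
  nb .##..: next=.  (t=0,i=2, bit12=0)
  nb .#.##: next=#  (t=0,i=16, bit11=1)
  nb .#.#.: next=.  (t=1,i=2, bit10=0)
  nb .#..#: next=.  (t=1,i=23, bit9=0)
  nb .#...: next=#  (t=0,i=7, bit8=1)
  nb ..###: next=.  (t=2,i=4, bit7=0)
  nb ..##.: next=#  (t=3,i=18, bit6=1)
  nb ..#.#: next=.  (t=0,i=15, bit5=0)
  nb ..#..: next=#  (t=0,i=6, bit4=1)
  nb ...##: next=.  (t=2,i=3, bit3=0)
  nb ...#.: next=#  (t=0,i=5, bit2=1)
  nb ....#: next=.  (t=0,i=13, bit1=0)
  nb .....: next=.  (t=0,i=9, bit0=0)
  bits 11010011110110000100100101010100 = 3554167124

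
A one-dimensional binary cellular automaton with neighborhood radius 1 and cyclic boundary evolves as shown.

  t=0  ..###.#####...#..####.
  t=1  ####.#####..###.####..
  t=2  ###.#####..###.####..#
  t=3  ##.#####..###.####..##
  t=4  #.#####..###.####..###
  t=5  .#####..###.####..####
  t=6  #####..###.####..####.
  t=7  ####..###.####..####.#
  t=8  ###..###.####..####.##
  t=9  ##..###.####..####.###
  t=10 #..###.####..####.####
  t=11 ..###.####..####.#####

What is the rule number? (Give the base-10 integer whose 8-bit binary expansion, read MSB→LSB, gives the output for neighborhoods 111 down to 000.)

  nb ###: next=#  (t=0,i=3, bit7=1)
  nb ##.: next=.  (t=0,i=4, bit6=0)
  nb #.#: next=#  (t=0,i=5, bit5=1)
  nb #..: next=.  (t=0,i=11, bit4=0)
  nb .##: next=#  (t=0,i=2, bit3=1)
  nb .#.: next=#  (t=0,i=14, bit2=1)
  nb ..#: next=#  (t=0,i=1, bit1=1)
  nb ...: next=#  (t=0,i=0, bit0=1)
  bits 10101111 = 175

175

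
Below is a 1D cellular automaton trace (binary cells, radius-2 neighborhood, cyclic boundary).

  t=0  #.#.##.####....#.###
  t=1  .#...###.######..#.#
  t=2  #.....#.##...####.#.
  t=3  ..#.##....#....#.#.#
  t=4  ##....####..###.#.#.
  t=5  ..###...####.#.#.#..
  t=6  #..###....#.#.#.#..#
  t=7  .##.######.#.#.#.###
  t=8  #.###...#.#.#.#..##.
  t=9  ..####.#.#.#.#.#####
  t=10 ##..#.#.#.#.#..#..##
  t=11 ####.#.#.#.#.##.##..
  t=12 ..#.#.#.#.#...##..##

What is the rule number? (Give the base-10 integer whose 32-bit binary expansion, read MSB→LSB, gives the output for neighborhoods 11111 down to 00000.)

  [31] ##### => .  t=1,i=11
  [30] ####. => #  t=0,i=9
  [29] ###.# => .  t=0,i=0
  [28] ###.. => #  t=0,i=10
  [27] ##.## => #  t=0,i=6
  [26] ##.#. => #  t=0,i=1
  [25] ##..# => #  t=1,i=15
  [24] ##... => #  t=0,i=11
  [23] #.### => #  t=0,i=7
  [22] #.##. => .  t=0,i=4
  [21] #.#.# => .  t=0,i=2
  [20] #.#.. => .  t=1,i=1
  [19] #..## => #  t=4,i=11
  [18] #..#. => #  t=1,i=16
  [17] #...# => .  t=1,i=3
  [16] #.... => #  t=0,i=12
  [15] .#### => .  t=0,i=8
  [14] .###. => #  t=1,i=6
  [13] .##.# => #  t=0,i=5
  [12] .##.. => .  t=2,i=9
  [11] .#.## => .  t=0,i=3
  [10] .#.#. => #  t=1,i=0
  [9] .#..# => #  t=3,i=0
  [8] .#... => .  t=1,i=2
  [7] ..### => .  t=1,i=5
  [6] ..##. => #  t=6,i=19
  [5] ..#.# => .  t=0,i=15
  [4] ..#.. => .  t=3,i=10
  [3] ...## => .  t=1,i=4
  [2] ...#. => #  t=0,i=14
  [1] ....# => #  t=0,i=13
  [0] ..... => .  t=2,i=3
  bits 01011111100011010110011001000110 = 1603102278

1603102278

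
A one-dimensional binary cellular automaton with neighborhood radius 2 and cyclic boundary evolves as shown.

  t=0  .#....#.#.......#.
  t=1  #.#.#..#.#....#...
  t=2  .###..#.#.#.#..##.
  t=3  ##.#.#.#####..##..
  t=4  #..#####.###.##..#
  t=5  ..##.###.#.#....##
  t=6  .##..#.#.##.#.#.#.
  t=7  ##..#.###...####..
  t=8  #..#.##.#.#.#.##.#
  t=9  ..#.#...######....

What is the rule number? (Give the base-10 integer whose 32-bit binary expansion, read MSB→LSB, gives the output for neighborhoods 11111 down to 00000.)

4037938626

  nb #####: next=#  (t=3,i=9, bit31=1)
  nb ####.: next=#  (t=3,i=10, bit30=1)
  nb ###.#: next=#  (t=4,i=7, bit29=1)
  nb ###..: next=#  (t=2,i=3, bit28=1)
  nb ##.##: next=.  (t=4,i=8, bit27=0)
  nb ##.#.: next=.  (t=3,i=2, bit26=0)
  nb ##..#: next=.  (t=2,i=4, bit25=0)
  nb ##...: next=.  (t=7,i=9, bit24=0)
  nb #.###: next=#  (t=3,i=7, bit23=1)
  nb #.##.: next=.  (t=4,i=13, bit22=0)
  nb #.#.#: next=#  (t=1,i=2, bit21=1)
  nb #.#..: next=.  (t=0,i=8, bit20=0)
  nb #..##: next=#  (t=2,i=0, bit19=1)
  nb #..#.: next=#  (t=0,i=0, bit18=1)
  nb #...#: next=#  (t=1,i=16, bit17=1)
  nb #....: next=.  (t=0,i=3, bit16=0)
  nb .####: next=.  (t=3,i=8, bit15=0)
  nb .###.: next=.  (t=2,i=2, bit14=0)
  nb .##.#: next=.  (t=3,i=1, bit13=0)
  nb .##..: next=.  (t=2,i=16, bit12=0)
  nb .#.##: next=#  (t=3,i=6, bit11=1)
  nb .#.#.: next=#  (t=0,i=7, bit10=1)
  nb .#..#: next=.  (t=0,i=17, bit9=0)
  nb .#...: next=#  (t=0,i=2, bit8=1)
  nb ..###: next=#  (t=2,i=1, bit7=1)
  nb ..##.: next=#  (t=2,i=15, bit6=1)
  nb ..#.#: next=.  (t=0,i=6, bit5=0)
  nb ..#..: next=.  (t=0,i=1, bit4=0)
  nb ...##: next=.  (t=5,i=15, bit3=0)
  nb ...#.: next=.  (t=0,i=5, bit2=0)
  nb ....#: next=#  (t=0,i=4, bit1=1)
  nb .....: next=.  (t=0,i=11, bit0=0)
  bits 11110000101011100000110111000010 = 4037938626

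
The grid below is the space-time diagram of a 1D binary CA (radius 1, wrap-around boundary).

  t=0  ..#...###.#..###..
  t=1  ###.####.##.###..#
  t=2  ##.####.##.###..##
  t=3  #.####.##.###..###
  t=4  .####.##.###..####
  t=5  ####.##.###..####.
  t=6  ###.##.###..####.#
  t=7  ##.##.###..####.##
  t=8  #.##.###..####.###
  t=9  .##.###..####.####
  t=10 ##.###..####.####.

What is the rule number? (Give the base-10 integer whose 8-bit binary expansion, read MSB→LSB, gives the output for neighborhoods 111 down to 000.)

175

  ###|#  b7=1 t=0,i=7
  ##.|.  b6=0 t=0,i=8
  #.#|#  b5=1 t=0,i=9
  #..|.  b4=0 t=0,i=3
  .##|#  b3=1 t=0,i=6
  .#.|#  b2=1 t=0,i=2
  ..#|#  b1=1 t=0,i=1
  ...|#  b0=1 t=0,i=0
  bits 10101111 = 175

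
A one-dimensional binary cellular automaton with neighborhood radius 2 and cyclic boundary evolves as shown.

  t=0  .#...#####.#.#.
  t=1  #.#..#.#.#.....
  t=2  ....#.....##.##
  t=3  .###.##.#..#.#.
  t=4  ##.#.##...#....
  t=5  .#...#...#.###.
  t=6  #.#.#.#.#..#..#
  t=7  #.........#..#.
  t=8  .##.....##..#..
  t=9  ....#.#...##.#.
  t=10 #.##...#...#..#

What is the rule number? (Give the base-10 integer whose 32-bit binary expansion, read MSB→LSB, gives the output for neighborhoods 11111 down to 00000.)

2731352454

  ##### -> #   bit 31 = 1  t=0,i=7
  ####. -> .   bit 30 = 0  t=0,i=8
  ###.# -> #   bit 29 = 1  t=0,i=9
  ###.. -> .   bit 28 = 0  t=5,i=13
  ##.## -> .   bit 27 = 0  t=2,i=12
  ##.#. -> .   bit 26 = 0  t=0,i=10
  ##..# -> #   bit 25 = 1  t=5,i=14
  ##... -> .   bit 24 = 0  t=2,i=0
  #.### -> #   bit 23 = 1  t=5,i=11
  #.##. -> #   bit 22 = 1  t=2,i=13
  #.#.# -> .   bit 21 = 0  t=0,i=11
  #.#.. -> .   bit 20 = 0  t=0,i=13
  #..## -> #   bit 19 = 1  t=3,i=0
  #..#. -> #   bit 18 = 1  t=0,i=0
  #...# -> .   bit 17 = 0  t=0,i=3
  #.... -> #   bit 16 = 1  t=1,i=11
  .#### -> .   bit 15 = 0  t=0,i=6
  .###. -> .   bit 14 = 0  t=3,i=2
  .##.# -> #   bit 13 = 1  t=2,i=11
  .##.. -> .   bit 12 = 0  t=2,i=14
  .#.## -> .   bit 11 = 0  t=4,i=4
  .#.#. -> .   bit 10 = 0  t=0,i=12
  .#..# -> .   bit 9 = 0  t=0,i=14
  .#... -> #   bit 8 = 1  t=0,i=2
  ..### -> #   bit 7 = 1  t=0,i=5
  ..##. -> .   bit 6 = 0  t=2,i=10
  ..#.# -> .   bit 5 = 0  t=1,i=0
  ..#.. -> .   bit 4 = 0  t=0,i=1
  ...## -> .   bit 3 = 0  t=0,i=4
  ...#. -> #   bit 2 = 1  t=1,i=14
  ....# -> #   bit 1 = 1  t=1,i=13
  ..... -> .   bit 0 = 0  t=1,i=12
  bits 10100010110011010010000110000110 = 2731352454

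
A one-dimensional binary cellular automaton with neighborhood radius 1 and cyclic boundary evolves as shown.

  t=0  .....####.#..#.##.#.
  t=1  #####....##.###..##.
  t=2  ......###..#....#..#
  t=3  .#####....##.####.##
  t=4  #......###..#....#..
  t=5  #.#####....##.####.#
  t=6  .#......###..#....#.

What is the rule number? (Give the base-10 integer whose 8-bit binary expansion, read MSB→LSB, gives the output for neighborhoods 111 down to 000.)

39

  ###|.  b7=0 t=0,i=6
  ##.|.  b6=0 t=0,i=8
  #.#|#  b5=1 t=0,i=9
  #..|.  b4=0 t=0,i=11
  .##|.  b3=0 t=0,i=5
  .#.|#  b2=1 t=0,i=10
  ..#|#  b1=1 t=0,i=4
  ...|#  b0=1 t=0,i=0
  bits 00100111 = 39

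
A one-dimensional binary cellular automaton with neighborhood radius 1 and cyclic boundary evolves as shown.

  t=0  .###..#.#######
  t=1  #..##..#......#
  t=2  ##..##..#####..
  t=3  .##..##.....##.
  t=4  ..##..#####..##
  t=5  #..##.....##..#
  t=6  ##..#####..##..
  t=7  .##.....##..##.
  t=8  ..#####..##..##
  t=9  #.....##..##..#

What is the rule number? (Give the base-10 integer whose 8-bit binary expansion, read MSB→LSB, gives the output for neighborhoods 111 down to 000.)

113

  [7] ### => .  t=0,i=2
  [6] ##. => #  t=0,i=3
  [5] #.# => #  t=0,i=0
  [4] #.. => #  t=0,i=4
  [3] .## => .  t=0,i=1
  [2] .#. => .  t=0,i=6
  [1] ..# => .  t=0,i=5
  [0] ... => #  t=1,i=9
  bits 01110001 = 113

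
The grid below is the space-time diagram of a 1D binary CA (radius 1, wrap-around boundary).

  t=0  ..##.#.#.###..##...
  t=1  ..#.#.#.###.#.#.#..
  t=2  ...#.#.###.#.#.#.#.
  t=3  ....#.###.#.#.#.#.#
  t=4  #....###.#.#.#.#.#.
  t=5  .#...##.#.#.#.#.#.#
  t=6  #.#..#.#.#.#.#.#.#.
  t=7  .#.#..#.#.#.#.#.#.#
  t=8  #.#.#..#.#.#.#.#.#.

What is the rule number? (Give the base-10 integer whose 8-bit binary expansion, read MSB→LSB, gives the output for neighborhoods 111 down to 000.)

  nb ###: next=#  (t=0,i=10, bit7=1)
  nb ##.: next=.  (t=0,i=3, bit6=0)
  nb #.#: next=#  (t=0,i=4, bit5=1)
  nb #..: next=#  (t=0,i=12, bit4=1)
  nb .##: next=#  (t=0,i=2, bit3=1)
  nb .#.: next=.  (t=0,i=5, bit2=0)
  nb ..#: next=.  (t=0,i=1, bit1=0)
  nb ...: next=.  (t=0,i=0, bit0=0)
  bits 10111000 = 184

184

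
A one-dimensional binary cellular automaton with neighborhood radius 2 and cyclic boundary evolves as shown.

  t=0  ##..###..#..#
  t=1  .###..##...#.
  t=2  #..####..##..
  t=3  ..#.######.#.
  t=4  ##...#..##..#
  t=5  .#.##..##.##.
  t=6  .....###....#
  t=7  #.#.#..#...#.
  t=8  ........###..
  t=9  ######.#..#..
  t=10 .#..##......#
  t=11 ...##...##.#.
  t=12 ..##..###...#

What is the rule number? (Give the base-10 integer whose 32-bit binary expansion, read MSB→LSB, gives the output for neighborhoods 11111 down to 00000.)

1913291085

  #####|.  b31=0 t=3,i=6
  ####.|#  b30=1 t=2,i=5
  ###.#|#  b29=1 t=3,i=9
  ###..|#  b28=1 t=0,i=1
  ##.##|.  b27=0 t=5,i=9
  ##.#.|.  b26=0 t=3,i=10
  ##..#|#  b25=1 t=0,i=2
  ##...|.  b24=0 t=1,i=8
  #.###|.  b23=0 t=3,i=4
  #.##.|.  b22=0 t=5,i=3
  #.#.#|.  b21=0 t=7,i=0
  #.#..|.  b20=0 t=3,i=11
  #..##|#  b19=1 t=0,i=3
  #..#.|.  b18=0 t=0,i=8
  #...#|#  b17=1 t=1,i=9
  #....|.  b16=0 t=6,i=1
  .####|#  b15=1 t=2,i=4
  .###.|.  b14=0 t=0,i=0
  .##.#|.  b13=0 t=5,i=8
  .##..|.  b12=0 t=1,i=7
  .#.##|.  b11=0 t=3,i=3
  .#.#.|.  b10=0 t=7,i=1
  .#..#|.  b9=0 t=0,i=10
  .#...|#  b8=1 t=3,i=12
  ..###|.  b7=0 t=0,i=4
  ..##.|#  b6=1 t=1,i=6
  ..#.#|.  b5=0 t=3,i=2
  ..#..|.  b4=0 t=0,i=9
  ...##|#  b3=1 t=6,i=4
  ...#.|#  b2=1 t=1,i=10
  ....#|.  b1=0 t=6,i=3
  .....|#  b0=1 t=6,i=2
  bits 01110010000010101000000101001101 = 1913291085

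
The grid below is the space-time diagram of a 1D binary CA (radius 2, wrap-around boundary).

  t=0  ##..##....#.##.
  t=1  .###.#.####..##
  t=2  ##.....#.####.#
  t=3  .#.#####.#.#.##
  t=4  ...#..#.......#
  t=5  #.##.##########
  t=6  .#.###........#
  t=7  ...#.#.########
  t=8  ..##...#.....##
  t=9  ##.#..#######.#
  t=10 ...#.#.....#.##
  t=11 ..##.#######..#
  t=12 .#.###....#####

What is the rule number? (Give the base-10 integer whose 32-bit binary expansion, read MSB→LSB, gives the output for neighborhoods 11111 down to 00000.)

  [31] ##### => .  t=3,i=5
  [30] ####. => #  t=1,i=9
  [29] ###.# => .  t=1,i=3
  [28] ###.. => #  t=1,i=10
  [27] ##.## => #  t=0,i=14
  [26] ##.#. => .  t=1,i=4
  [25] ##..# => #  t=0,i=2
  [24] ##... => .  t=0,i=6
  [23] #.### => #  t=1,i=1
  [22] #.##. => .  t=0,i=0
  [21] #.#.# => .  t=1,i=5
  [20] #.#.. => #  t=9,i=3
  [19] #..## => #  t=0,i=3
  [18] #..#. => #  t=4,i=5
  [17] #...# => .  t=4,i=1
  [16] #.... => #  t=0,i=7
  [15] .#### => .  t=1,i=8
  [14] .###. => .  t=1,i=2
  [13] .##.# => #  t=0,i=13
  [12] .##.. => #  t=0,i=1
  [11] .#.## => .  t=0,i=11
  [10] .#.#. => .  t=3,i=10
  [9] .#..# => .  t=4,i=4
  [8] .#... => #  t=4,i=0
  [7] ..### => .  t=9,i=6
  [6] ..##. => .  t=0,i=4
  [5] ..#.# => #  t=0,i=10
  [4] ..#.. => #  t=4,i=3
  [3] ...## => #  t=8,i=12
  [2] ...#. => #  t=0,i=9
  [1] ....# => #  t=0,i=8
  [0] ..... => #  t=2,i=4
  bits 01011010100111010011000100111111 = 1520251199

1520251199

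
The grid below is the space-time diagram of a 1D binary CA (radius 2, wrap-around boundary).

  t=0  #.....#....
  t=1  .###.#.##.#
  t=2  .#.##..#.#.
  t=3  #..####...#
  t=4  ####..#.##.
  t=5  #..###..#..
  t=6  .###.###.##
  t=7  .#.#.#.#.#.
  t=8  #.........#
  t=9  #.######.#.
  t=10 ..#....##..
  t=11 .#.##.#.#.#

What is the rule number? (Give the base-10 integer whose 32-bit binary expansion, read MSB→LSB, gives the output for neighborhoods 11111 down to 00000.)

919540621

  [31] ##### => .  t=9,i=4
  [30] ####. => .  t=3,i=5
  [29] ###.# => #  t=1,i=3
  [28] ###.. => #  t=3,i=6
  [27] ##.## => .  t=4,i=10
  [26] ##.#. => #  t=1,i=4
  [25] ##..# => #  t=2,i=5
  [24] ##... => .  t=3,i=7
  [23] #.### => #  t=1,i=1
  [22] #.##. => #  t=1,i=7
  [21] #.#.# => .  t=1,i=5
  [20] #.#.. => .  t=2,i=9
  [19] #..## => #  t=3,i=2
  [18] #..#. => #  t=2,i=0
  [17] #...# => #  t=3,i=8
  [16] #.... => #  t=0,i=2
  [15] .#### => .  t=3,i=4
  [14] .###. => .  t=1,i=2
  [13] .##.# => .  t=1,i=8
  [12] .##.. => #  t=2,i=4
  [11] .#.## => .  t=1,i=0
  [10] .#.#. => .  t=2,i=8
  [9] .#..# => #  t=2,i=10
  [8] .#... => #  t=0,i=1
  [7] ..### => #  t=3,i=3
  [6] ..##. => .  t=3,i=10
  [5] ..#.# => .  t=2,i=1
  [4] ..#.. => .  t=0,i=0
  [3] ...## => #  t=3,i=9
  [2] ...#. => #  t=0,i=5
  [1] ....# => .  t=0,i=4
  [0] ..... => #  t=0,i=3
  bits 00110110110011110001001110001101 = 919540621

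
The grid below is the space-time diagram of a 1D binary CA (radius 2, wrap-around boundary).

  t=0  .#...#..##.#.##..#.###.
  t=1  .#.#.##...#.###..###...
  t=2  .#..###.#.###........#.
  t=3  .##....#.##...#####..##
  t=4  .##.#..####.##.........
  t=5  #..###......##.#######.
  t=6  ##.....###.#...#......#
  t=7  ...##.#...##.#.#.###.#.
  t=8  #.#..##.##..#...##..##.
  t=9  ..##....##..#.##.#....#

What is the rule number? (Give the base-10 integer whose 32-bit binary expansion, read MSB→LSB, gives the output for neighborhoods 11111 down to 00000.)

80943673

  ##### -> .   bit 31 = 0  t=3,i=16
  ####. -> .   bit 30 = 0  t=3,i=17
  ###.# -> .   bit 29 = 0  t=2,i=6
  ###.. -> .   bit 28 = 0  t=0,i=21
  ##.## -> .   bit 27 = 0  t=3,i=0
  ##.#. -> #   bit 26 = 1  t=0,i=10
  ##..# -> .   bit 25 = 0  t=0,i=15
  ##... -> .   bit 24 = 0  t=1,i=7
  #.### -> #   bit 23 = 1  t=0,i=19
  #.##. -> #   bit 22 = 1  t=0,i=13
  #.#.# -> .   bit 21 = 0  t=0,i=11
  #.#.. -> #   bit 20 = 1  t=4,i=4
  #..## -> .   bit 19 = 0  t=0,i=7
  #..#. -> .   bit 18 = 0  t=0,i=0
  #...# -> #   bit 17 = 1  t=0,i=3
  #.... -> #   bit 16 = 1  t=1,i=21
  .#### -> .   bit 15 = 0  t=3,i=15
  .###. -> .   bit 14 = 0  t=0,i=20
  .##.# -> .   bit 13 = 0  t=0,i=9
  .##.. -> #   bit 12 = 1  t=0,i=14
  .#.## -> #   bit 11 = 1  t=0,i=12
  .#.#. -> .   bit 10 = 0  t=1,i=2
  .#..# -> #   bit 9 = 1  t=0,i=6
  .#... -> .   bit 8 = 0  t=0,i=2
  ..### -> .   bit 7 = 0  t=1,i=17
  ..##. -> .   bit 6 = 0  t=0,i=8
  ..#.# -> #   bit 5 = 1  t=0,i=17
  ..#.. -> #   bit 4 = 1  t=0,i=1
  ...## -> #   bit 3 = 1  t=3,i=13
  ...#. -> .   bit 2 = 0  t=0,i=4
  ....# -> .   bit 1 = 0  t=1,i=22
  ..... -> #   bit 0 = 1  t=2,i=15
  bits 00000100110100110001101000111001 = 80943673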